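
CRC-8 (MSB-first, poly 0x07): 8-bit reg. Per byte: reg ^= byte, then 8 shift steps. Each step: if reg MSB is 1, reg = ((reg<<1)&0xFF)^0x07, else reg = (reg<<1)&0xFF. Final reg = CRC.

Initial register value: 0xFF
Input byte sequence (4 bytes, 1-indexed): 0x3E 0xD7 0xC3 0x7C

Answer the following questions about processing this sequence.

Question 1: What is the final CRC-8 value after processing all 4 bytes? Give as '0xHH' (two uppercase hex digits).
Answer: 0x24

Derivation:
After byte 1 (0x3E): reg=0x49
After byte 2 (0xD7): reg=0xD3
After byte 3 (0xC3): reg=0x70
After byte 4 (0x7C): reg=0x24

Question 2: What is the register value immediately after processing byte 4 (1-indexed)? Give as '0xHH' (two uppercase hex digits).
After byte 1 (0x3E): reg=0x49
After byte 2 (0xD7): reg=0xD3
After byte 3 (0xC3): reg=0x70
After byte 4 (0x7C): reg=0x24

Answer: 0x24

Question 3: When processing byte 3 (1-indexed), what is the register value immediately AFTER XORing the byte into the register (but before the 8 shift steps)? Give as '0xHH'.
Answer: 0x10

Derivation:
Register before byte 3: 0xD3
Byte 3: 0xC3
0xD3 XOR 0xC3 = 0x10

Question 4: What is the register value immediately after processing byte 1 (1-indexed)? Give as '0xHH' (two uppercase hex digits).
Answer: 0x49

Derivation:
After byte 1 (0x3E): reg=0x49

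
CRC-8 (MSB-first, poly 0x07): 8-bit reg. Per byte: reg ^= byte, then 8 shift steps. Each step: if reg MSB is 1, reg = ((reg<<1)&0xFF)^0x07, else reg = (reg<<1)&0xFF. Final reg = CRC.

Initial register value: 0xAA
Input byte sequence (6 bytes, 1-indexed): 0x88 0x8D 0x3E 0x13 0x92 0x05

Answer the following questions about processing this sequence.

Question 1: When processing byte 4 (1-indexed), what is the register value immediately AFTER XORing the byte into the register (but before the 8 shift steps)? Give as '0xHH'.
Register before byte 4: 0x70
Byte 4: 0x13
0x70 XOR 0x13 = 0x63

Answer: 0x63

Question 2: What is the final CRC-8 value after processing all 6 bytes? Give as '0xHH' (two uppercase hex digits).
Answer: 0xA8

Derivation:
After byte 1 (0x88): reg=0xEE
After byte 2 (0x8D): reg=0x2E
After byte 3 (0x3E): reg=0x70
After byte 4 (0x13): reg=0x2E
After byte 5 (0x92): reg=0x3D
After byte 6 (0x05): reg=0xA8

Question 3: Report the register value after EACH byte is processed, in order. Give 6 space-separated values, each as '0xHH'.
0xEE 0x2E 0x70 0x2E 0x3D 0xA8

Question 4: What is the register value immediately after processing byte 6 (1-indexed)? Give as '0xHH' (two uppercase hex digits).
Answer: 0xA8

Derivation:
After byte 1 (0x88): reg=0xEE
After byte 2 (0x8D): reg=0x2E
After byte 3 (0x3E): reg=0x70
After byte 4 (0x13): reg=0x2E
After byte 5 (0x92): reg=0x3D
After byte 6 (0x05): reg=0xA8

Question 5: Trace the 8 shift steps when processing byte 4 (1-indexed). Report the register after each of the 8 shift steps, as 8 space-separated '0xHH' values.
After byte 1 (0x88): reg=0xEE
After byte 2 (0x8D): reg=0x2E
After byte 3 (0x3E): reg=0x70
Register before byte 4: 0x70
After XOR with byte 0x13: 0x63

Answer: 0xC6 0x8B 0x11 0x22 0x44 0x88 0x17 0x2E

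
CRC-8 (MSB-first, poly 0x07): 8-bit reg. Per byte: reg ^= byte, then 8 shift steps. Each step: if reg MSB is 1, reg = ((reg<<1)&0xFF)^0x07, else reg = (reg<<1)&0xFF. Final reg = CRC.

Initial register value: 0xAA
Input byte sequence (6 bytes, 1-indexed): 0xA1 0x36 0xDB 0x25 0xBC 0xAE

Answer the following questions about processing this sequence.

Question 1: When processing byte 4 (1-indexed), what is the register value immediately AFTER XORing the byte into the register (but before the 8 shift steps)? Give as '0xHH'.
Register before byte 4: 0x64
Byte 4: 0x25
0x64 XOR 0x25 = 0x41

Answer: 0x41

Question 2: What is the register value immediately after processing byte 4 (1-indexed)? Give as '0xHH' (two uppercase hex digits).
Answer: 0xC0

Derivation:
After byte 1 (0xA1): reg=0x31
After byte 2 (0x36): reg=0x15
After byte 3 (0xDB): reg=0x64
After byte 4 (0x25): reg=0xC0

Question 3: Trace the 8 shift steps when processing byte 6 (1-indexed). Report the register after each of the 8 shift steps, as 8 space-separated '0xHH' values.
Answer: 0xBD 0x7D 0xFA 0xF3 0xE1 0xC5 0x8D 0x1D

Derivation:
After byte 1 (0xA1): reg=0x31
After byte 2 (0x36): reg=0x15
After byte 3 (0xDB): reg=0x64
After byte 4 (0x25): reg=0xC0
After byte 5 (0xBC): reg=0x73
Register before byte 6: 0x73
After XOR with byte 0xAE: 0xDD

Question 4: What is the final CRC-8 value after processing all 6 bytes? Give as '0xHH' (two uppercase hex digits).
Answer: 0x1D

Derivation:
After byte 1 (0xA1): reg=0x31
After byte 2 (0x36): reg=0x15
After byte 3 (0xDB): reg=0x64
After byte 4 (0x25): reg=0xC0
After byte 5 (0xBC): reg=0x73
After byte 6 (0xAE): reg=0x1D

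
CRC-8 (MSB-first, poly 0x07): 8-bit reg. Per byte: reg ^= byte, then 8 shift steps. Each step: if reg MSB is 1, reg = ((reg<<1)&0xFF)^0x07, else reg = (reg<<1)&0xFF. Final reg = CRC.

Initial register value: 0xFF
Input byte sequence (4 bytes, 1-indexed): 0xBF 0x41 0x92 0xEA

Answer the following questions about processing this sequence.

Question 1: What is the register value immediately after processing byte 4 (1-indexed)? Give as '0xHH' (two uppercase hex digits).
After byte 1 (0xBF): reg=0xC7
After byte 2 (0x41): reg=0x9B
After byte 3 (0x92): reg=0x3F
After byte 4 (0xEA): reg=0x25

Answer: 0x25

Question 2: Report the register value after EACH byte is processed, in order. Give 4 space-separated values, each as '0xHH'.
0xC7 0x9B 0x3F 0x25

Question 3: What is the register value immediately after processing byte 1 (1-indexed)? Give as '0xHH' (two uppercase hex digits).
After byte 1 (0xBF): reg=0xC7

Answer: 0xC7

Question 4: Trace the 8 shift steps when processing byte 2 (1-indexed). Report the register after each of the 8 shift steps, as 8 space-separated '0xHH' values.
After byte 1 (0xBF): reg=0xC7
Register before byte 2: 0xC7
After XOR with byte 0x41: 0x86

Answer: 0x0B 0x16 0x2C 0x58 0xB0 0x67 0xCE 0x9B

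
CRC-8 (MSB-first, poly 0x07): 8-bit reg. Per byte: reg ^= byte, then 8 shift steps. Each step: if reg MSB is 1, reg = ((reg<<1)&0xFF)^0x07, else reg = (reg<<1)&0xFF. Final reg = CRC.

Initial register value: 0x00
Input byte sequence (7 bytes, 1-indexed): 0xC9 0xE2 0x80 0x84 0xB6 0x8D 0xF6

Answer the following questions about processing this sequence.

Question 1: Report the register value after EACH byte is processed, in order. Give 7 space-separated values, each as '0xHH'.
0x71 0xF0 0x57 0x37 0x8E 0x09 0xF3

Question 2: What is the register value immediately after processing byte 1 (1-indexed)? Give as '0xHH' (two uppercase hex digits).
Answer: 0x71

Derivation:
After byte 1 (0xC9): reg=0x71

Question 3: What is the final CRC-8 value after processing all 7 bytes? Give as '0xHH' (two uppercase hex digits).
After byte 1 (0xC9): reg=0x71
After byte 2 (0xE2): reg=0xF0
After byte 3 (0x80): reg=0x57
After byte 4 (0x84): reg=0x37
After byte 5 (0xB6): reg=0x8E
After byte 6 (0x8D): reg=0x09
After byte 7 (0xF6): reg=0xF3

Answer: 0xF3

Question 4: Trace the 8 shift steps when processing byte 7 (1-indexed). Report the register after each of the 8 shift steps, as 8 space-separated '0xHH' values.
Answer: 0xF9 0xF5 0xED 0xDD 0xBD 0x7D 0xFA 0xF3

Derivation:
After byte 1 (0xC9): reg=0x71
After byte 2 (0xE2): reg=0xF0
After byte 3 (0x80): reg=0x57
After byte 4 (0x84): reg=0x37
After byte 5 (0xB6): reg=0x8E
After byte 6 (0x8D): reg=0x09
Register before byte 7: 0x09
After XOR with byte 0xF6: 0xFF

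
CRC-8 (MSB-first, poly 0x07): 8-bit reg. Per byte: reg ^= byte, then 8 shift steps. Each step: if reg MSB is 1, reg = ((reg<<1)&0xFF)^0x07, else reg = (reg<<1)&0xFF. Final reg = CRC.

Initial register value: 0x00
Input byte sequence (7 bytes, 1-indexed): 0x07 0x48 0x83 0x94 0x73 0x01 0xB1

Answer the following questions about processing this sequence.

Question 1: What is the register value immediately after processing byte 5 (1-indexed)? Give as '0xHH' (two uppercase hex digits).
Answer: 0x5F

Derivation:
After byte 1 (0x07): reg=0x15
After byte 2 (0x48): reg=0x94
After byte 3 (0x83): reg=0x65
After byte 4 (0x94): reg=0xD9
After byte 5 (0x73): reg=0x5F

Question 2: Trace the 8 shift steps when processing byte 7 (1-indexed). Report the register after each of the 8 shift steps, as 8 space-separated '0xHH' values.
After byte 1 (0x07): reg=0x15
After byte 2 (0x48): reg=0x94
After byte 3 (0x83): reg=0x65
After byte 4 (0x94): reg=0xD9
After byte 5 (0x73): reg=0x5F
After byte 6 (0x01): reg=0x9D
Register before byte 7: 0x9D
After XOR with byte 0xB1: 0x2C

Answer: 0x58 0xB0 0x67 0xCE 0x9B 0x31 0x62 0xC4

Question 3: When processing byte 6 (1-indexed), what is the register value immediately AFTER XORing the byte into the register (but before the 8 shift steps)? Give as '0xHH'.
Register before byte 6: 0x5F
Byte 6: 0x01
0x5F XOR 0x01 = 0x5E

Answer: 0x5E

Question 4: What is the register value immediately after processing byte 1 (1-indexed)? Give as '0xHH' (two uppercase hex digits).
Answer: 0x15

Derivation:
After byte 1 (0x07): reg=0x15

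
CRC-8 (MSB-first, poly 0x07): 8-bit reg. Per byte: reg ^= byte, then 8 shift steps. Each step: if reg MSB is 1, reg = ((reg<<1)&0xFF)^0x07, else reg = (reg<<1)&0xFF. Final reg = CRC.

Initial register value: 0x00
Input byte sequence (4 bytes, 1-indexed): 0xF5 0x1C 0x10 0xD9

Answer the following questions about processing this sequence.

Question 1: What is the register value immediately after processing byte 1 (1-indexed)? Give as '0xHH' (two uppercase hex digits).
Answer: 0xC5

Derivation:
After byte 1 (0xF5): reg=0xC5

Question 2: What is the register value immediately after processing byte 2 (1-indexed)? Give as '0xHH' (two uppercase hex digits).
Answer: 0x01

Derivation:
After byte 1 (0xF5): reg=0xC5
After byte 2 (0x1C): reg=0x01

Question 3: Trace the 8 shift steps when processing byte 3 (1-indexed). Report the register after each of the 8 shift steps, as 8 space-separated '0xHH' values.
After byte 1 (0xF5): reg=0xC5
After byte 2 (0x1C): reg=0x01
Register before byte 3: 0x01
After XOR with byte 0x10: 0x11

Answer: 0x22 0x44 0x88 0x17 0x2E 0x5C 0xB8 0x77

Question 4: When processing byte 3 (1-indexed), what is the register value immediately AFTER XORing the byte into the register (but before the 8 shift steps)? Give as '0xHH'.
Answer: 0x11

Derivation:
Register before byte 3: 0x01
Byte 3: 0x10
0x01 XOR 0x10 = 0x11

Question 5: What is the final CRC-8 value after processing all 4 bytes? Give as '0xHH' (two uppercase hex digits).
Answer: 0x43

Derivation:
After byte 1 (0xF5): reg=0xC5
After byte 2 (0x1C): reg=0x01
After byte 3 (0x10): reg=0x77
After byte 4 (0xD9): reg=0x43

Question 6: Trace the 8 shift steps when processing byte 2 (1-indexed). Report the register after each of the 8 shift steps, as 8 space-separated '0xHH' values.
Answer: 0xB5 0x6D 0xDA 0xB3 0x61 0xC2 0x83 0x01

Derivation:
After byte 1 (0xF5): reg=0xC5
Register before byte 2: 0xC5
After XOR with byte 0x1C: 0xD9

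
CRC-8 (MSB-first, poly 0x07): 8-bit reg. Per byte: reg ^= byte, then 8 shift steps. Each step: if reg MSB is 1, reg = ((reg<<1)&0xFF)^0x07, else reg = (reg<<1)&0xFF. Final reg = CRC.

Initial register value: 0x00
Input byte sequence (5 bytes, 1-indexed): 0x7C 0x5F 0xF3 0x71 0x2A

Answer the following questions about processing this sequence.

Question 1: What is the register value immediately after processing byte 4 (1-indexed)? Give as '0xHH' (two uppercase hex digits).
Answer: 0xC2

Derivation:
After byte 1 (0x7C): reg=0x73
After byte 2 (0x5F): reg=0xC4
After byte 3 (0xF3): reg=0x85
After byte 4 (0x71): reg=0xC2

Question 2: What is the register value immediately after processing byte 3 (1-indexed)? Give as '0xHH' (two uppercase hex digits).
Answer: 0x85

Derivation:
After byte 1 (0x7C): reg=0x73
After byte 2 (0x5F): reg=0xC4
After byte 3 (0xF3): reg=0x85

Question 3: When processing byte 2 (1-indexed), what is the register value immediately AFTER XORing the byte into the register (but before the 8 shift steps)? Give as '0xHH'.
Register before byte 2: 0x73
Byte 2: 0x5F
0x73 XOR 0x5F = 0x2C

Answer: 0x2C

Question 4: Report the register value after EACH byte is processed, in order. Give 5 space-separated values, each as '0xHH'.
0x73 0xC4 0x85 0xC2 0x96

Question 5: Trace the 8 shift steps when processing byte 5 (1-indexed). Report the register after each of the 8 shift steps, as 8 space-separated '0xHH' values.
After byte 1 (0x7C): reg=0x73
After byte 2 (0x5F): reg=0xC4
After byte 3 (0xF3): reg=0x85
After byte 4 (0x71): reg=0xC2
Register before byte 5: 0xC2
After XOR with byte 0x2A: 0xE8

Answer: 0xD7 0xA9 0x55 0xAA 0x53 0xA6 0x4B 0x96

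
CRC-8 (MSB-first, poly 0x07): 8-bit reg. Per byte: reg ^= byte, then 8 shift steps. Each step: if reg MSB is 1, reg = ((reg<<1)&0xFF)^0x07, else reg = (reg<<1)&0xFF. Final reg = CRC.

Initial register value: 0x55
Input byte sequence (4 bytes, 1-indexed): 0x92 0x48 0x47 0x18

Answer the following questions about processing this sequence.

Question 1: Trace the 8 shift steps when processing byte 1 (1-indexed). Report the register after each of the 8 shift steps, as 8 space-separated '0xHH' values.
Answer: 0x89 0x15 0x2A 0x54 0xA8 0x57 0xAE 0x5B

Derivation:
Register before byte 1: 0x55
After XOR with byte 0x92: 0xC7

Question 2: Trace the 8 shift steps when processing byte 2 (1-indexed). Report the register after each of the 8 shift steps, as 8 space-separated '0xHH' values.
Answer: 0x26 0x4C 0x98 0x37 0x6E 0xDC 0xBF 0x79

Derivation:
After byte 1 (0x92): reg=0x5B
Register before byte 2: 0x5B
After XOR with byte 0x48: 0x13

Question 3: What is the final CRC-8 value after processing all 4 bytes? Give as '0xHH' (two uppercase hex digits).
After byte 1 (0x92): reg=0x5B
After byte 2 (0x48): reg=0x79
After byte 3 (0x47): reg=0xBA
After byte 4 (0x18): reg=0x67

Answer: 0x67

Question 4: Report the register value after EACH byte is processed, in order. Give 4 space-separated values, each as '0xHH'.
0x5B 0x79 0xBA 0x67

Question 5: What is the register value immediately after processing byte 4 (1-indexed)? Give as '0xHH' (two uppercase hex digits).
After byte 1 (0x92): reg=0x5B
After byte 2 (0x48): reg=0x79
After byte 3 (0x47): reg=0xBA
After byte 4 (0x18): reg=0x67

Answer: 0x67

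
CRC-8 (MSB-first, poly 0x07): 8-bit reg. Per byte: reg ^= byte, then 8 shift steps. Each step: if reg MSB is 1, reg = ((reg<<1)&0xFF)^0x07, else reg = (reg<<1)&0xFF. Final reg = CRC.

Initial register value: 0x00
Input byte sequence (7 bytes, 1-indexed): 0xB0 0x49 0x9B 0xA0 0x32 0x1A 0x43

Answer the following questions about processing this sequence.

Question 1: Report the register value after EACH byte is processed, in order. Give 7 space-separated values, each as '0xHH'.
0x19 0xB7 0xC4 0x3B 0x3F 0xFB 0x21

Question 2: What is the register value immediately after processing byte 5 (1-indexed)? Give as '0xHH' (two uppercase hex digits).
After byte 1 (0xB0): reg=0x19
After byte 2 (0x49): reg=0xB7
After byte 3 (0x9B): reg=0xC4
After byte 4 (0xA0): reg=0x3B
After byte 5 (0x32): reg=0x3F

Answer: 0x3F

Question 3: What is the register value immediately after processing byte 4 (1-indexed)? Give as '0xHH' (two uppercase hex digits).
After byte 1 (0xB0): reg=0x19
After byte 2 (0x49): reg=0xB7
After byte 3 (0x9B): reg=0xC4
After byte 4 (0xA0): reg=0x3B

Answer: 0x3B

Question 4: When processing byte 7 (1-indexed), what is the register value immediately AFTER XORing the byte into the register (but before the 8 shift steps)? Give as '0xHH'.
Register before byte 7: 0xFB
Byte 7: 0x43
0xFB XOR 0x43 = 0xB8

Answer: 0xB8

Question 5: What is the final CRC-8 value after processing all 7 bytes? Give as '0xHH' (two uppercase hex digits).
After byte 1 (0xB0): reg=0x19
After byte 2 (0x49): reg=0xB7
After byte 3 (0x9B): reg=0xC4
After byte 4 (0xA0): reg=0x3B
After byte 5 (0x32): reg=0x3F
After byte 6 (0x1A): reg=0xFB
After byte 7 (0x43): reg=0x21

Answer: 0x21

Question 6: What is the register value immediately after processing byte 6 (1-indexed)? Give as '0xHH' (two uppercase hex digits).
Answer: 0xFB

Derivation:
After byte 1 (0xB0): reg=0x19
After byte 2 (0x49): reg=0xB7
After byte 3 (0x9B): reg=0xC4
After byte 4 (0xA0): reg=0x3B
After byte 5 (0x32): reg=0x3F
After byte 6 (0x1A): reg=0xFB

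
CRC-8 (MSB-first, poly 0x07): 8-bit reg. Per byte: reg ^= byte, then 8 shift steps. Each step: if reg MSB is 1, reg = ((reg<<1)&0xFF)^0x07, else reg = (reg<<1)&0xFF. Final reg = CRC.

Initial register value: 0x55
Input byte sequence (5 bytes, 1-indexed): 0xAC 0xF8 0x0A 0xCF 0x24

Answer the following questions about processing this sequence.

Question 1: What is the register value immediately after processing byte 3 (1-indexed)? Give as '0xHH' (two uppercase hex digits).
Answer: 0xDC

Derivation:
After byte 1 (0xAC): reg=0xE1
After byte 2 (0xF8): reg=0x4F
After byte 3 (0x0A): reg=0xDC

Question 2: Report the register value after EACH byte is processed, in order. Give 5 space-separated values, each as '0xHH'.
0xE1 0x4F 0xDC 0x79 0x94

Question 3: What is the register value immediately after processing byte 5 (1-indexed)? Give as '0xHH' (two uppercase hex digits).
Answer: 0x94

Derivation:
After byte 1 (0xAC): reg=0xE1
After byte 2 (0xF8): reg=0x4F
After byte 3 (0x0A): reg=0xDC
After byte 4 (0xCF): reg=0x79
After byte 5 (0x24): reg=0x94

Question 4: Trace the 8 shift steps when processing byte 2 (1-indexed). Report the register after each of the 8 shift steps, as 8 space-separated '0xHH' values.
After byte 1 (0xAC): reg=0xE1
Register before byte 2: 0xE1
After XOR with byte 0xF8: 0x19

Answer: 0x32 0x64 0xC8 0x97 0x29 0x52 0xA4 0x4F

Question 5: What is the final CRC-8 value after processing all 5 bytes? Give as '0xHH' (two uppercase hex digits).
Answer: 0x94

Derivation:
After byte 1 (0xAC): reg=0xE1
After byte 2 (0xF8): reg=0x4F
After byte 3 (0x0A): reg=0xDC
After byte 4 (0xCF): reg=0x79
After byte 5 (0x24): reg=0x94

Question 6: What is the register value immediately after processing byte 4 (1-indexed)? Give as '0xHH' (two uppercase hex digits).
Answer: 0x79

Derivation:
After byte 1 (0xAC): reg=0xE1
After byte 2 (0xF8): reg=0x4F
After byte 3 (0x0A): reg=0xDC
After byte 4 (0xCF): reg=0x79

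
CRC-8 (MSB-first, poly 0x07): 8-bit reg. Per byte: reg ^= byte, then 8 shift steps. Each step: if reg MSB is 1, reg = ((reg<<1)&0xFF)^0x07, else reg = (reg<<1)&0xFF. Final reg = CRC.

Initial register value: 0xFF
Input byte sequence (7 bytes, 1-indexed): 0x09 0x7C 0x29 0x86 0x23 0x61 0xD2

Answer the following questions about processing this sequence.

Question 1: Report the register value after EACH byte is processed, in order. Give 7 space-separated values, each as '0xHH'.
0xCC 0x19 0x90 0x62 0xC0 0x6E 0x3D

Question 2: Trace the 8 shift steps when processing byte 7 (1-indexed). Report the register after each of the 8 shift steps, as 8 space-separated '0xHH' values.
After byte 1 (0x09): reg=0xCC
After byte 2 (0x7C): reg=0x19
After byte 3 (0x29): reg=0x90
After byte 4 (0x86): reg=0x62
After byte 5 (0x23): reg=0xC0
After byte 6 (0x61): reg=0x6E
Register before byte 7: 0x6E
After XOR with byte 0xD2: 0xBC

Answer: 0x7F 0xFE 0xFB 0xF1 0xE5 0xCD 0x9D 0x3D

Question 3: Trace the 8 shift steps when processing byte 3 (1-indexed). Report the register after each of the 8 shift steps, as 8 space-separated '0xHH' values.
Answer: 0x60 0xC0 0x87 0x09 0x12 0x24 0x48 0x90

Derivation:
After byte 1 (0x09): reg=0xCC
After byte 2 (0x7C): reg=0x19
Register before byte 3: 0x19
After XOR with byte 0x29: 0x30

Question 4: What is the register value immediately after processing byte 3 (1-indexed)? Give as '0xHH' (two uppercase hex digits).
Answer: 0x90

Derivation:
After byte 1 (0x09): reg=0xCC
After byte 2 (0x7C): reg=0x19
After byte 3 (0x29): reg=0x90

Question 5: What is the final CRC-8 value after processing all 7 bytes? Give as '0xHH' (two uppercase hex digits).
After byte 1 (0x09): reg=0xCC
After byte 2 (0x7C): reg=0x19
After byte 3 (0x29): reg=0x90
After byte 4 (0x86): reg=0x62
After byte 5 (0x23): reg=0xC0
After byte 6 (0x61): reg=0x6E
After byte 7 (0xD2): reg=0x3D

Answer: 0x3D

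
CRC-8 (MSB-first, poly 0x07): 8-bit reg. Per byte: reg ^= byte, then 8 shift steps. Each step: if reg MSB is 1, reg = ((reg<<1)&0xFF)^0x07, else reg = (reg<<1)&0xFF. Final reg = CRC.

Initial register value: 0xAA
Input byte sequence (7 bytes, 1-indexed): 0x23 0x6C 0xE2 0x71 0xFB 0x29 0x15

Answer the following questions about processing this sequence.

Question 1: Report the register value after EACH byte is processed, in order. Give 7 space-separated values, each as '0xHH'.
0xB6 0x08 0x98 0x91 0x11 0xA8 0x3A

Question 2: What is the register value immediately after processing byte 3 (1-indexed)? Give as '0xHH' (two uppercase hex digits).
Answer: 0x98

Derivation:
After byte 1 (0x23): reg=0xB6
After byte 2 (0x6C): reg=0x08
After byte 3 (0xE2): reg=0x98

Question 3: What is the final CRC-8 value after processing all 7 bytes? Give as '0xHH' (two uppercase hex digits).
After byte 1 (0x23): reg=0xB6
After byte 2 (0x6C): reg=0x08
After byte 3 (0xE2): reg=0x98
After byte 4 (0x71): reg=0x91
After byte 5 (0xFB): reg=0x11
After byte 6 (0x29): reg=0xA8
After byte 7 (0x15): reg=0x3A

Answer: 0x3A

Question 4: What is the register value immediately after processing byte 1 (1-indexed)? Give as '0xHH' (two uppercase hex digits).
After byte 1 (0x23): reg=0xB6

Answer: 0xB6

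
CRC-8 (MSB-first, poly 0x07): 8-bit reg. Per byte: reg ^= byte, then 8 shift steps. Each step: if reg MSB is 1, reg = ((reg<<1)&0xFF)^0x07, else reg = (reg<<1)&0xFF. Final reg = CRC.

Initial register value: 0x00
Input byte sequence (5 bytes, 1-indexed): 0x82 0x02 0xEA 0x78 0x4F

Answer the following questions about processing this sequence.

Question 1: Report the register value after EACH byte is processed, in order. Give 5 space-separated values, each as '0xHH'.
0x87 0x92 0x6F 0x65 0xD6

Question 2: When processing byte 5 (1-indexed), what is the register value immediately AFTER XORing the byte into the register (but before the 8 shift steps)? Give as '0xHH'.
Answer: 0x2A

Derivation:
Register before byte 5: 0x65
Byte 5: 0x4F
0x65 XOR 0x4F = 0x2A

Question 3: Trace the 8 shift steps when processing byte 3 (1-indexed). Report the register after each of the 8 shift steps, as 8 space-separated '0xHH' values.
After byte 1 (0x82): reg=0x87
After byte 2 (0x02): reg=0x92
Register before byte 3: 0x92
After XOR with byte 0xEA: 0x78

Answer: 0xF0 0xE7 0xC9 0x95 0x2D 0x5A 0xB4 0x6F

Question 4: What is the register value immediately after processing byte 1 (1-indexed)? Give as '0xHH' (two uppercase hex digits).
Answer: 0x87

Derivation:
After byte 1 (0x82): reg=0x87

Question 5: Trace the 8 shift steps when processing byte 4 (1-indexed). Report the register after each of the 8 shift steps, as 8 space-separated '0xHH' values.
After byte 1 (0x82): reg=0x87
After byte 2 (0x02): reg=0x92
After byte 3 (0xEA): reg=0x6F
Register before byte 4: 0x6F
After XOR with byte 0x78: 0x17

Answer: 0x2E 0x5C 0xB8 0x77 0xEE 0xDB 0xB1 0x65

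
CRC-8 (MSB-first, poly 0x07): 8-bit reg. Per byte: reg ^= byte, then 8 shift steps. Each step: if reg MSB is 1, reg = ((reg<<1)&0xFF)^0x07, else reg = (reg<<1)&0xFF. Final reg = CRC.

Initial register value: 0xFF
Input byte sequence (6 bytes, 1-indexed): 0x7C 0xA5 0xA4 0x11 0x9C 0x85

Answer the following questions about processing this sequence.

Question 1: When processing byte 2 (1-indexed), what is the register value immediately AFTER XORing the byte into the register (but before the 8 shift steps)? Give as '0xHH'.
Answer: 0x25

Derivation:
Register before byte 2: 0x80
Byte 2: 0xA5
0x80 XOR 0xA5 = 0x25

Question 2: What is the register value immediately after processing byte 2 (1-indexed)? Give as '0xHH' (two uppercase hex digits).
After byte 1 (0x7C): reg=0x80
After byte 2 (0xA5): reg=0xFB

Answer: 0xFB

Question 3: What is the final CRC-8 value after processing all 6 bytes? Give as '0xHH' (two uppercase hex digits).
Answer: 0x68

Derivation:
After byte 1 (0x7C): reg=0x80
After byte 2 (0xA5): reg=0xFB
After byte 3 (0xA4): reg=0x9A
After byte 4 (0x11): reg=0xB8
After byte 5 (0x9C): reg=0xFC
After byte 6 (0x85): reg=0x68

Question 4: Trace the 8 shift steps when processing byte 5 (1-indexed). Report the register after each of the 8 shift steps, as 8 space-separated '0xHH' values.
After byte 1 (0x7C): reg=0x80
After byte 2 (0xA5): reg=0xFB
After byte 3 (0xA4): reg=0x9A
After byte 4 (0x11): reg=0xB8
Register before byte 5: 0xB8
After XOR with byte 0x9C: 0x24

Answer: 0x48 0x90 0x27 0x4E 0x9C 0x3F 0x7E 0xFC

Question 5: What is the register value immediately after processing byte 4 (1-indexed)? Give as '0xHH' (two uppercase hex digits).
Answer: 0xB8

Derivation:
After byte 1 (0x7C): reg=0x80
After byte 2 (0xA5): reg=0xFB
After byte 3 (0xA4): reg=0x9A
After byte 4 (0x11): reg=0xB8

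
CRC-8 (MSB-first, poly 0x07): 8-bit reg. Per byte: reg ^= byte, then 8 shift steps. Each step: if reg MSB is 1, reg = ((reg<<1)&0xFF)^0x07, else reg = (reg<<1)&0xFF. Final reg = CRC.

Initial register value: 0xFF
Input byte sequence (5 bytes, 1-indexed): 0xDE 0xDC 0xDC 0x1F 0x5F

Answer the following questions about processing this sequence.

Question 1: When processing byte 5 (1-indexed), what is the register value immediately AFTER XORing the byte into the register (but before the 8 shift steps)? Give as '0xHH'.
Register before byte 5: 0x16
Byte 5: 0x5F
0x16 XOR 0x5F = 0x49

Answer: 0x49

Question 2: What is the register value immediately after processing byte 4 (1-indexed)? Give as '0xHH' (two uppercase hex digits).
Answer: 0x16

Derivation:
After byte 1 (0xDE): reg=0xE7
After byte 2 (0xDC): reg=0xA1
After byte 3 (0xDC): reg=0x74
After byte 4 (0x1F): reg=0x16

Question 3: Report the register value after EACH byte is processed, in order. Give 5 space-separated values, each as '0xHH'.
0xE7 0xA1 0x74 0x16 0xF8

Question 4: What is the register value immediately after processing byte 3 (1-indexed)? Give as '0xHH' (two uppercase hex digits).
After byte 1 (0xDE): reg=0xE7
After byte 2 (0xDC): reg=0xA1
After byte 3 (0xDC): reg=0x74

Answer: 0x74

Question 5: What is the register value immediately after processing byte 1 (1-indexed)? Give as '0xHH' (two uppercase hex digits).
Answer: 0xE7

Derivation:
After byte 1 (0xDE): reg=0xE7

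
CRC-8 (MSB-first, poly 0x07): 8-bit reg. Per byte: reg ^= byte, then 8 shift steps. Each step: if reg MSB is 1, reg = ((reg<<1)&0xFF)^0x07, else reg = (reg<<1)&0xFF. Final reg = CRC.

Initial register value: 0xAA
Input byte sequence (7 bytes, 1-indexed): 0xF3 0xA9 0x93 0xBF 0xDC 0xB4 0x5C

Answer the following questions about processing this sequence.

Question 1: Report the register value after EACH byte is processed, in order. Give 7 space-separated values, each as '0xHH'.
0x88 0xE7 0x4B 0xC2 0x5A 0x84 0x06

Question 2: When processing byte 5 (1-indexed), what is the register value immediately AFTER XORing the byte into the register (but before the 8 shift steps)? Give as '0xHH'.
Register before byte 5: 0xC2
Byte 5: 0xDC
0xC2 XOR 0xDC = 0x1E

Answer: 0x1E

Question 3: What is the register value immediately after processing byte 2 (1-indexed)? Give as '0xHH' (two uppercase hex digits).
After byte 1 (0xF3): reg=0x88
After byte 2 (0xA9): reg=0xE7

Answer: 0xE7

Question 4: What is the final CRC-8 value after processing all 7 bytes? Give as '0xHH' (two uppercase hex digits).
Answer: 0x06

Derivation:
After byte 1 (0xF3): reg=0x88
After byte 2 (0xA9): reg=0xE7
After byte 3 (0x93): reg=0x4B
After byte 4 (0xBF): reg=0xC2
After byte 5 (0xDC): reg=0x5A
After byte 6 (0xB4): reg=0x84
After byte 7 (0x5C): reg=0x06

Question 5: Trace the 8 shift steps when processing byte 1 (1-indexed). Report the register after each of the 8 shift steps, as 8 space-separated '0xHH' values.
Answer: 0xB2 0x63 0xC6 0x8B 0x11 0x22 0x44 0x88

Derivation:
Register before byte 1: 0xAA
After XOR with byte 0xF3: 0x59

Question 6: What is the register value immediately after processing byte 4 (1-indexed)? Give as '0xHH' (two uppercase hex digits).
After byte 1 (0xF3): reg=0x88
After byte 2 (0xA9): reg=0xE7
After byte 3 (0x93): reg=0x4B
After byte 4 (0xBF): reg=0xC2

Answer: 0xC2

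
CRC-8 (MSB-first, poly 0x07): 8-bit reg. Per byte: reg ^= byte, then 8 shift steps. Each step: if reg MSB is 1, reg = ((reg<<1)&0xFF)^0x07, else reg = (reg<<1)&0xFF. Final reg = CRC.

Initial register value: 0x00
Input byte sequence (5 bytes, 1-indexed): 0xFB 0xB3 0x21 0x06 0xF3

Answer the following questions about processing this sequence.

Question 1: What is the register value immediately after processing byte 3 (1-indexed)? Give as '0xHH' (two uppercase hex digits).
After byte 1 (0xFB): reg=0xEF
After byte 2 (0xB3): reg=0x93
After byte 3 (0x21): reg=0x17

Answer: 0x17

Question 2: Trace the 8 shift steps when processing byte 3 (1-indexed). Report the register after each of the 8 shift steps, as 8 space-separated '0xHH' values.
After byte 1 (0xFB): reg=0xEF
After byte 2 (0xB3): reg=0x93
Register before byte 3: 0x93
After XOR with byte 0x21: 0xB2

Answer: 0x63 0xC6 0x8B 0x11 0x22 0x44 0x88 0x17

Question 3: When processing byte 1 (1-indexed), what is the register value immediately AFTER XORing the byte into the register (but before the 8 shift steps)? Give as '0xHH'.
Register before byte 1: 0x00
Byte 1: 0xFB
0x00 XOR 0xFB = 0xFB

Answer: 0xFB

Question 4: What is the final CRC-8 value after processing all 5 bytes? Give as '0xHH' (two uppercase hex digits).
Answer: 0x95

Derivation:
After byte 1 (0xFB): reg=0xEF
After byte 2 (0xB3): reg=0x93
After byte 3 (0x21): reg=0x17
After byte 4 (0x06): reg=0x77
After byte 5 (0xF3): reg=0x95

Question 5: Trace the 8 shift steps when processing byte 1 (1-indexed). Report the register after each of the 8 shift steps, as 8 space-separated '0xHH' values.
Answer: 0xF1 0xE5 0xCD 0x9D 0x3D 0x7A 0xF4 0xEF

Derivation:
Register before byte 1: 0x00
After XOR with byte 0xFB: 0xFB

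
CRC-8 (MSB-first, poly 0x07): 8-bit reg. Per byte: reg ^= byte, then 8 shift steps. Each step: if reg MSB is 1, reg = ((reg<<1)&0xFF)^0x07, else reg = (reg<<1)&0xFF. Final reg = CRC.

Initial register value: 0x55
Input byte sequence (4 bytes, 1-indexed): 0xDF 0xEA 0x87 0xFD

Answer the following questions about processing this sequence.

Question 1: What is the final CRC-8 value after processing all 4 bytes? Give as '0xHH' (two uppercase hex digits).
After byte 1 (0xDF): reg=0xBF
After byte 2 (0xEA): reg=0xAC
After byte 3 (0x87): reg=0xD1
After byte 4 (0xFD): reg=0xC4

Answer: 0xC4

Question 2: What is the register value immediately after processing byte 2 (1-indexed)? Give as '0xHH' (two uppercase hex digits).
After byte 1 (0xDF): reg=0xBF
After byte 2 (0xEA): reg=0xAC

Answer: 0xAC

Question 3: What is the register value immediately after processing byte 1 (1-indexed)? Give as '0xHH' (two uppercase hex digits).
Answer: 0xBF

Derivation:
After byte 1 (0xDF): reg=0xBF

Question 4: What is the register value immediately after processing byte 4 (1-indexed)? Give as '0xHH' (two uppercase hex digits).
After byte 1 (0xDF): reg=0xBF
After byte 2 (0xEA): reg=0xAC
After byte 3 (0x87): reg=0xD1
After byte 4 (0xFD): reg=0xC4

Answer: 0xC4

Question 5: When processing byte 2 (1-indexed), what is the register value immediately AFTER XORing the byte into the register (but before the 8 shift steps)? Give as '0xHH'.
Register before byte 2: 0xBF
Byte 2: 0xEA
0xBF XOR 0xEA = 0x55

Answer: 0x55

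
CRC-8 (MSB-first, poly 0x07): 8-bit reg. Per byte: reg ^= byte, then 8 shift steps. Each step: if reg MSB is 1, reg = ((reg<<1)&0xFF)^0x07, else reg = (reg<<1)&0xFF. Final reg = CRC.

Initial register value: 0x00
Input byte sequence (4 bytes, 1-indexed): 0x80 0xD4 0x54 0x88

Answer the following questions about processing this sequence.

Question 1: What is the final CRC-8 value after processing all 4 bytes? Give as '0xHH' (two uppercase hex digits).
Answer: 0x5C

Derivation:
After byte 1 (0x80): reg=0x89
After byte 2 (0xD4): reg=0x94
After byte 3 (0x54): reg=0x4E
After byte 4 (0x88): reg=0x5C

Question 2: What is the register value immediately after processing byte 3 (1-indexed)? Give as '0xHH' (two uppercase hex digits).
After byte 1 (0x80): reg=0x89
After byte 2 (0xD4): reg=0x94
After byte 3 (0x54): reg=0x4E

Answer: 0x4E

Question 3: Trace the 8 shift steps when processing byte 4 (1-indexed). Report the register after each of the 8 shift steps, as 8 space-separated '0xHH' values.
After byte 1 (0x80): reg=0x89
After byte 2 (0xD4): reg=0x94
After byte 3 (0x54): reg=0x4E
Register before byte 4: 0x4E
After XOR with byte 0x88: 0xC6

Answer: 0x8B 0x11 0x22 0x44 0x88 0x17 0x2E 0x5C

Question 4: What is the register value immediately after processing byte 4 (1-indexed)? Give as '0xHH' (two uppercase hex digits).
After byte 1 (0x80): reg=0x89
After byte 2 (0xD4): reg=0x94
After byte 3 (0x54): reg=0x4E
After byte 4 (0x88): reg=0x5C

Answer: 0x5C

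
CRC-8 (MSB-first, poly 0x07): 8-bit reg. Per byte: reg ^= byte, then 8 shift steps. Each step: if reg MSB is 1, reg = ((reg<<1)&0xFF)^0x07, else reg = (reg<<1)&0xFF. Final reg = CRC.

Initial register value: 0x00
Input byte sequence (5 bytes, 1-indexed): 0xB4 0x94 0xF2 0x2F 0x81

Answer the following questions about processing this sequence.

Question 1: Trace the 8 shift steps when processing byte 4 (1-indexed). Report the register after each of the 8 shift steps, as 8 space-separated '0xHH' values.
Answer: 0x16 0x2C 0x58 0xB0 0x67 0xCE 0x9B 0x31

Derivation:
After byte 1 (0xB4): reg=0x05
After byte 2 (0x94): reg=0xFE
After byte 3 (0xF2): reg=0x24
Register before byte 4: 0x24
After XOR with byte 0x2F: 0x0B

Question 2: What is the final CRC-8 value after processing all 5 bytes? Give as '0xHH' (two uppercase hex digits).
Answer: 0x19

Derivation:
After byte 1 (0xB4): reg=0x05
After byte 2 (0x94): reg=0xFE
After byte 3 (0xF2): reg=0x24
After byte 4 (0x2F): reg=0x31
After byte 5 (0x81): reg=0x19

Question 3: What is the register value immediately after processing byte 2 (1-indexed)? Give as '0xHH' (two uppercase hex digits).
After byte 1 (0xB4): reg=0x05
After byte 2 (0x94): reg=0xFE

Answer: 0xFE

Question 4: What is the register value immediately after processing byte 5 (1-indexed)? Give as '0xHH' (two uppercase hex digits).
After byte 1 (0xB4): reg=0x05
After byte 2 (0x94): reg=0xFE
After byte 3 (0xF2): reg=0x24
After byte 4 (0x2F): reg=0x31
After byte 5 (0x81): reg=0x19

Answer: 0x19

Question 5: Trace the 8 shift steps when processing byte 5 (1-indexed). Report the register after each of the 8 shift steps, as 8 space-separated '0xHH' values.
Answer: 0x67 0xCE 0x9B 0x31 0x62 0xC4 0x8F 0x19

Derivation:
After byte 1 (0xB4): reg=0x05
After byte 2 (0x94): reg=0xFE
After byte 3 (0xF2): reg=0x24
After byte 4 (0x2F): reg=0x31
Register before byte 5: 0x31
After XOR with byte 0x81: 0xB0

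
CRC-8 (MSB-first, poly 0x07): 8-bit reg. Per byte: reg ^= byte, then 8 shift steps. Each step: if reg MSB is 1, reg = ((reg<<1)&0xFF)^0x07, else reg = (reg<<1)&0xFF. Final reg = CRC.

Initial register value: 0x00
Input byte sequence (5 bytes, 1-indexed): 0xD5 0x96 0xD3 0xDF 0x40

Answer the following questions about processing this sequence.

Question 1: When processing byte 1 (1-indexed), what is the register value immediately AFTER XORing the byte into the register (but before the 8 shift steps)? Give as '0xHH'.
Register before byte 1: 0x00
Byte 1: 0xD5
0x00 XOR 0xD5 = 0xD5

Answer: 0xD5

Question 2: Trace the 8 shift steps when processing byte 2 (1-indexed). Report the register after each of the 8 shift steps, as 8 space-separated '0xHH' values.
After byte 1 (0xD5): reg=0x25
Register before byte 2: 0x25
After XOR with byte 0x96: 0xB3

Answer: 0x61 0xC2 0x83 0x01 0x02 0x04 0x08 0x10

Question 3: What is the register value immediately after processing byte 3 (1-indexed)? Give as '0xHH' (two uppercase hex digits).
Answer: 0x47

Derivation:
After byte 1 (0xD5): reg=0x25
After byte 2 (0x96): reg=0x10
After byte 3 (0xD3): reg=0x47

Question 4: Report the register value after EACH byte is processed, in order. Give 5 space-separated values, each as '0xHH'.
0x25 0x10 0x47 0xC1 0x8E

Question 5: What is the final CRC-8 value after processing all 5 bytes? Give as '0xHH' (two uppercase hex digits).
Answer: 0x8E

Derivation:
After byte 1 (0xD5): reg=0x25
After byte 2 (0x96): reg=0x10
After byte 3 (0xD3): reg=0x47
After byte 4 (0xDF): reg=0xC1
After byte 5 (0x40): reg=0x8E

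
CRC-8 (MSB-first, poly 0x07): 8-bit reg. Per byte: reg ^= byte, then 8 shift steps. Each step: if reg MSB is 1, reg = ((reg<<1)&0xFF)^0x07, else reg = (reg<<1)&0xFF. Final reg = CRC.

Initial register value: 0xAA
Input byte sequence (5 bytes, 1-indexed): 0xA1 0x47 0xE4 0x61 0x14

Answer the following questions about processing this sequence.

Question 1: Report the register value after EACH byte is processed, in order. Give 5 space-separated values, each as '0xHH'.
0x31 0x45 0x6E 0x2D 0xAF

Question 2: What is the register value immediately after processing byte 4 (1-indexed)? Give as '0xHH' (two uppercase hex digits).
After byte 1 (0xA1): reg=0x31
After byte 2 (0x47): reg=0x45
After byte 3 (0xE4): reg=0x6E
After byte 4 (0x61): reg=0x2D

Answer: 0x2D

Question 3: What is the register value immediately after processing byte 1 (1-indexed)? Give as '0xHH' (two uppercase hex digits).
After byte 1 (0xA1): reg=0x31

Answer: 0x31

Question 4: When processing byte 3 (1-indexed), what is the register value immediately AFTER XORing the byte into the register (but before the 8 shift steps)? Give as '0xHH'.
Answer: 0xA1

Derivation:
Register before byte 3: 0x45
Byte 3: 0xE4
0x45 XOR 0xE4 = 0xA1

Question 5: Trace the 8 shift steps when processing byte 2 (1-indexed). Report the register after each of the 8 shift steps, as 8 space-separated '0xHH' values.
Answer: 0xEC 0xDF 0xB9 0x75 0xEA 0xD3 0xA1 0x45

Derivation:
After byte 1 (0xA1): reg=0x31
Register before byte 2: 0x31
After XOR with byte 0x47: 0x76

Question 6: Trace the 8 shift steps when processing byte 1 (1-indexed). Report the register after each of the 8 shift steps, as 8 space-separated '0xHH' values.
Register before byte 1: 0xAA
After XOR with byte 0xA1: 0x0B

Answer: 0x16 0x2C 0x58 0xB0 0x67 0xCE 0x9B 0x31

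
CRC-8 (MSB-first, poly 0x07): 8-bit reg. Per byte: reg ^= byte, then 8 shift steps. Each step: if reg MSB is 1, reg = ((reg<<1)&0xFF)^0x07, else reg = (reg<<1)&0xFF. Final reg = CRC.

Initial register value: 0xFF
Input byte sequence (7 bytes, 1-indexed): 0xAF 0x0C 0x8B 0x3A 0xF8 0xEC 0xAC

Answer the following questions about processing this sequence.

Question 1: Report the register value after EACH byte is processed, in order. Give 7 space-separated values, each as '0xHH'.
0xB7 0x28 0x60 0x81 0x68 0x95 0xAF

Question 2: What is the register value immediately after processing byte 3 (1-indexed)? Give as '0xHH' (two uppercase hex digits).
Answer: 0x60

Derivation:
After byte 1 (0xAF): reg=0xB7
After byte 2 (0x0C): reg=0x28
After byte 3 (0x8B): reg=0x60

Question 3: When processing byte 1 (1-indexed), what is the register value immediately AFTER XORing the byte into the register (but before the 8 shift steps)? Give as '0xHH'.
Answer: 0x50

Derivation:
Register before byte 1: 0xFF
Byte 1: 0xAF
0xFF XOR 0xAF = 0x50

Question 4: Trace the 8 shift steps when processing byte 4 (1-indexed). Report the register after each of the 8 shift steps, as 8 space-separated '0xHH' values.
Answer: 0xB4 0x6F 0xDE 0xBB 0x71 0xE2 0xC3 0x81

Derivation:
After byte 1 (0xAF): reg=0xB7
After byte 2 (0x0C): reg=0x28
After byte 3 (0x8B): reg=0x60
Register before byte 4: 0x60
After XOR with byte 0x3A: 0x5A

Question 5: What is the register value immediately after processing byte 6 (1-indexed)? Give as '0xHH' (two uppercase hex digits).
Answer: 0x95

Derivation:
After byte 1 (0xAF): reg=0xB7
After byte 2 (0x0C): reg=0x28
After byte 3 (0x8B): reg=0x60
After byte 4 (0x3A): reg=0x81
After byte 5 (0xF8): reg=0x68
After byte 6 (0xEC): reg=0x95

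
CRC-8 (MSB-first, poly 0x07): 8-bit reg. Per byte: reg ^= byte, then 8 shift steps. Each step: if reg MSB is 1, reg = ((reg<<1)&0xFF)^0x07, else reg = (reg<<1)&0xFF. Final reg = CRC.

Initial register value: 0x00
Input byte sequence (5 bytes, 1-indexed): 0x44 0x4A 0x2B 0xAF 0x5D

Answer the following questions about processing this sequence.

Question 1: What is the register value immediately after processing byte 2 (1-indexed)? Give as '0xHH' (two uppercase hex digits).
Answer: 0xFE

Derivation:
After byte 1 (0x44): reg=0xDB
After byte 2 (0x4A): reg=0xFE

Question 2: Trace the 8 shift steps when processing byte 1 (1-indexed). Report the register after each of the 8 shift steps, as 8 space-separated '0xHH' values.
Register before byte 1: 0x00
After XOR with byte 0x44: 0x44

Answer: 0x88 0x17 0x2E 0x5C 0xB8 0x77 0xEE 0xDB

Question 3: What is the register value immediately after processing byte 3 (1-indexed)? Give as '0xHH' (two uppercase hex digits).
Answer: 0x25

Derivation:
After byte 1 (0x44): reg=0xDB
After byte 2 (0x4A): reg=0xFE
After byte 3 (0x2B): reg=0x25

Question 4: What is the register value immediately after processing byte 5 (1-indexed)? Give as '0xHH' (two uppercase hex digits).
Answer: 0xA0

Derivation:
After byte 1 (0x44): reg=0xDB
After byte 2 (0x4A): reg=0xFE
After byte 3 (0x2B): reg=0x25
After byte 4 (0xAF): reg=0xBF
After byte 5 (0x5D): reg=0xA0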